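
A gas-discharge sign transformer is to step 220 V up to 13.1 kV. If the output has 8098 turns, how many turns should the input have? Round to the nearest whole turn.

N_in/N_out = V_in/V_out, so N_in = 8098 × 220/13100 = 136.0 ≈ 136 turns.

N_in = 136 turns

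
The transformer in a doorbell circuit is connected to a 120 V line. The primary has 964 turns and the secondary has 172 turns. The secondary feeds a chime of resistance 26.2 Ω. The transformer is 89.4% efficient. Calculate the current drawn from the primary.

I_p ≈ 0.163 A

V_s = 120 × 172/964 = 21.411 V.
I_s = V_s/R = 21.411/26.2 = 0.81721 A.
P_out = V_s I_s = 21.411 × 0.81721 = 17.497 W.
P_in = P_out/η = 17.497/0.894 = 19.572 W.
I_p = P_in/V_p = 19.572/120 = 0.163 A.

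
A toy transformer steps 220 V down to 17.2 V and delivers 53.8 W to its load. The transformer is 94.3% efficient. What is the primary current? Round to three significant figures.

P_in = P_out/η = 53.8/0.943 = 57.052 W.
I_p = P_in/V_p = 57.052/220 = 0.259 A.

I_p ≈ 0.259 A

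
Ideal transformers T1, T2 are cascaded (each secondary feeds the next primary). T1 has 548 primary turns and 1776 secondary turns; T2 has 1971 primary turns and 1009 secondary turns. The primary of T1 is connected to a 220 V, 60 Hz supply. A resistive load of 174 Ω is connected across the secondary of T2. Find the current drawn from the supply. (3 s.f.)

After T1: V = 220.00 × 1776/548 = 712.99 V.
After T2: V = 712.99 × 1009/1971 = 365.00 V.
I_load = 365.00/174 = 2.0977 A, so P_out = 365.00 × 2.0977 = 765.65 W.
All ideal ⇒ P_in = P_out, so I_supply = 765.65/220 = 3.48 A.

I_supply ≈ 3.48 A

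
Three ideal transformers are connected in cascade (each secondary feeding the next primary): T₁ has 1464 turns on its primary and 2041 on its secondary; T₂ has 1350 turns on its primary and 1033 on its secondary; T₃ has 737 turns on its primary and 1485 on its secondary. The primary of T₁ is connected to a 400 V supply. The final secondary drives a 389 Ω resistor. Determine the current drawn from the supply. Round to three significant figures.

After T₁: V = 400.00 × 2041/1464 = 557.65 V.
After T₂: V = 557.65 × 1033/1350 = 426.71 V.
After T₃: V = 426.71 × 1485/737 = 859.78 V.
I_load = 859.78/389 = 2.2102 A, so P_out = 859.78 × 2.2102 = 1900.3 W.
All ideal ⇒ P_in = P_out, so I_supply = 1900.3/400 = 4.75 A.

I_supply ≈ 4.75 A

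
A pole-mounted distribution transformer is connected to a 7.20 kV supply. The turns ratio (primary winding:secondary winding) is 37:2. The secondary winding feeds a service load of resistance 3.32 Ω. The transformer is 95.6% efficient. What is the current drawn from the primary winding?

V_s = 7200 × 2/37 = 389.19 V.
I_s = V_s/R = 389.19/3.32 = 117.23 A.
P_out = V_s I_s = 389.19 × 117.23 = 45623 W.
P_in = P_out/η = 45623/0.956 = 47723 W.
I_p = P_in/V_p = 47723/7200 = 6.63 A.

I_p ≈ 6.63 A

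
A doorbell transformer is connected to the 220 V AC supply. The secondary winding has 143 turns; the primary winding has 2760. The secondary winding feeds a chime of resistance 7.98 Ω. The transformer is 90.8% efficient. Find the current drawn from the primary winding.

I_p ≈ 0.0815 A

V_s = 220 × 143/2760 = 11.399 V.
I_s = V_s/R = 11.399/7.98 = 1.4284 A.
P_out = V_s I_s = 11.399 × 1.4284 = 16.282 W.
P_in = P_out/η = 16.282/0.908 = 17.931 W.
I_p = P_in/V_p = 17.931/220 = 0.0815 A.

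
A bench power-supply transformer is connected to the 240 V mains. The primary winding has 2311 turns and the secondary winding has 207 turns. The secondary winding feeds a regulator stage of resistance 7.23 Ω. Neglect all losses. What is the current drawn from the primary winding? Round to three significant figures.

I_p ≈ 0.266 A

V_s = V_p × N_s/N_p = 240 × 207/2311 = 21.497 V.
I_s = V_s/R = 21.497/7.23 = 2.9733 A.
For an ideal transformer I_p N_p = I_s N_s, so I_p = 2.9733 × 207/2311 = 0.266 A.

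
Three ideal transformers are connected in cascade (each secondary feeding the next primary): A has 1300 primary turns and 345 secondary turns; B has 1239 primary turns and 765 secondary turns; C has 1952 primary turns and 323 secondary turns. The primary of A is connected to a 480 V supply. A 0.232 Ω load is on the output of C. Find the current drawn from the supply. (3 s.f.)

I_supply ≈ 1.52 A

Secondary of A: V = 480.00 × 345/1300 = 127.38 V.
Secondary of B: V = 127.38 × 765/1239 = 78.652 V.
Secondary of C: V = 78.652 × 323/1952 = 13.015 V.
I_load = 13.015/0.232 = 56.097 A, so P_out = 13.015 × 56.097 = 730.08 W.
All ideal ⇒ P_in = P_out, so I_supply = 730.08/480 = 1.52 A.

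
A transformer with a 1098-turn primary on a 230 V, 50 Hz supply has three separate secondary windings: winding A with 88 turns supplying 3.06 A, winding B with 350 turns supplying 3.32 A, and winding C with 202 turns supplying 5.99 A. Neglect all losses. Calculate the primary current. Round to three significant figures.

V_A = 230 × 88/1098 = 18.434 V; V_B = 230 × 350/1098 = 73.315 V; V_C = 230 × 202/1098 = 42.313 V.
P_out = V_A I_A + V_B I_B + V_C I_C = 18.434×3.06 + 73.315×3.32 + 42.313×5.99 = 56.407 + 243.41 + 253.46 = 553.27 W.
Ideal ⇒ P_in = P_out, so I_p = P_out/V_p = 553.27/230 = 2.41 A.

I_p ≈ 2.41 A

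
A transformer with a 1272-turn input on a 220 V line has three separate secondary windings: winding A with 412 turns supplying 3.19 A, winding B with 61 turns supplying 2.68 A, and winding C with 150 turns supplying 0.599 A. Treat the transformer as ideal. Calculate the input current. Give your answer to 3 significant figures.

I_in ≈ 1.23 A

V_A = 220 × 412/1272 = 71.258 V; V_B = 220 × 61/1272 = 10.550 V; V_C = 220 × 150/1272 = 25.943 V.
P_out = V_A I_A + V_B I_B + V_C I_C = 71.258×3.19 + 10.550×2.68 + 25.943×0.599 = 227.31 + 28.275 + 15.540 = 271.13 W.
Ideal ⇒ P_in = P_out, so I_in = P_out/V_in = 271.13/220 = 1.23 A.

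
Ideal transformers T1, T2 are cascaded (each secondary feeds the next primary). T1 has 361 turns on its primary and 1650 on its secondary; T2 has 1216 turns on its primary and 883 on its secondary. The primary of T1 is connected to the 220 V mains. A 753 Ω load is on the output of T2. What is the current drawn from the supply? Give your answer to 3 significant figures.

After T1: V = 220.00 × 1650/361 = 1005.5 V.
After T2: V = 1005.5 × 883/1216 = 730.17 V.
I_load = 730.17/753 = 0.96969 A, so P_out = 730.17 × 0.96969 = 708.04 W.
All ideal ⇒ P_in = P_out, so I_supply = 708.04/220 = 3.22 A.

I_supply ≈ 3.22 A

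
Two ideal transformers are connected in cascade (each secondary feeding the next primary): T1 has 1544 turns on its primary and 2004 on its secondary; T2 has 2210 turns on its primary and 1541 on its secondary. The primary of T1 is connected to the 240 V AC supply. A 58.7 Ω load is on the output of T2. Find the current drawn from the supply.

After T1: V = 240.00 × 2004/1544 = 311.50 V.
After T2: V = 311.50 × 1541/2210 = 217.21 V.
I_load = 217.21/58.7 = 3.7003 A, so P_out = 217.21 × 3.7003 = 803.72 W.
All ideal ⇒ P_in = P_out, so I_supply = 803.72/240 = 3.35 A.

I_supply ≈ 3.35 A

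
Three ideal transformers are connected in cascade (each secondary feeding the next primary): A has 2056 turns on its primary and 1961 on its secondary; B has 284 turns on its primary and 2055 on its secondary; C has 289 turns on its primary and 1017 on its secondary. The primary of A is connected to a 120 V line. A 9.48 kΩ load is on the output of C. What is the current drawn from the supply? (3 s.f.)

After A: V = 120.00 × 1961/2056 = 114.46 V.
After B: V = 114.46 × 2055/284 = 828.19 V.
After C: V = 828.19 × 1017/289 = 2914.4 V.
I_load = 2914.4/9480 = 0.30743 A, so P_out = 2914.4 × 0.30743 = 895.98 W.
All ideal ⇒ P_in = P_out, so I_supply = 895.98/120 = 7.47 A.

I_supply ≈ 7.47 A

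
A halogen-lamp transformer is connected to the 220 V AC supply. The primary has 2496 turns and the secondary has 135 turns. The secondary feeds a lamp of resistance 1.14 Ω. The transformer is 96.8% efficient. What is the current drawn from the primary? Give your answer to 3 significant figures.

V_s = 220 × 135/2496 = 11.899 V.
I_s = V_s/R = 11.899/1.14 = 10.438 A.
P_out = V_s I_s = 11.899 × 10.438 = 124.20 W.
P_in = P_out/η = 124.20/0.968 = 128.30 W.
I_p = P_in/V_p = 128.30/220 = 0.583 A.

I_p ≈ 0.583 A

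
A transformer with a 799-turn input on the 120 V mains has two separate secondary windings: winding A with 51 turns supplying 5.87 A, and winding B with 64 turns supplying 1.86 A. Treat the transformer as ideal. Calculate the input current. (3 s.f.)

V_A = 120 × 51/799 = 7.6596 V; V_B = 120 × 64/799 = 9.6120 V.
P_out = V_A I_A + V_B I_B = 7.6596×5.87 + 9.6120×1.86 = 44.962 + 17.878 = 62.840 W.
Ideal ⇒ P_in = P_out, so I_in = P_out/V_in = 62.840/120 = 0.524 A.

I_in ≈ 0.524 A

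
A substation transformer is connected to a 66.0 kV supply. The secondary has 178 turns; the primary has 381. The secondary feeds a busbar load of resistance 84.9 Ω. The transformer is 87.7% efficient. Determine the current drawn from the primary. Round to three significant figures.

I_p ≈ 193 A

V_s = 66000 × 178/381 = 30835 V.
I_s = V_s/R = 30835/84.9 = 363.19 A.
P_out = V_s I_s = 30835 × 363.19 = 1.1199×10^7 W.
P_in = P_out/η = 1.1199×10^7/0.877 = 1.2769×10^7 W.
I_p = P_in/V_p = 1.2769×10^7/66000 = 193 A.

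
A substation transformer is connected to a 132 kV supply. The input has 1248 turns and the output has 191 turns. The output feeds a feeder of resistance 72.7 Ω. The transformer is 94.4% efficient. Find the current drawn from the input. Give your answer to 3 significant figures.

V_out = 132000 × 191/1248 = 20202 V.
I_out = V_out/R = 20202/72.7 = 277.88 A.
P_out = V_out I_out = 20202 × 277.88 = 5.6137×10^6 W.
P_in = P_out/η = 5.6137×10^6/0.944 = 5.9467×10^6 W.
I_in = P_in/V_in = 5.9467×10^6/132000 = 45.1 A.

I_in ≈ 45.1 A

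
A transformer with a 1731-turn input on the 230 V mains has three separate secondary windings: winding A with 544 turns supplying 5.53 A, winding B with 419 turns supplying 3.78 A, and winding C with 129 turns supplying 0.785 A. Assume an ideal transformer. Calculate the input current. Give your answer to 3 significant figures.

V_A = 230 × 544/1731 = 72.282 V; V_B = 230 × 419/1731 = 55.673 V; V_C = 230 × 129/1731 = 17.140 V.
P_out = V_A I_A + V_B I_B + V_C I_C = 72.282×5.53 + 55.673×3.78 + 17.140×0.785 = 399.72 + 210.44 + 13.455 = 623.62 W.
Ideal ⇒ P_in = P_out, so I_in = P_out/V_in = 623.62/230 = 2.71 A.

I_in ≈ 2.71 A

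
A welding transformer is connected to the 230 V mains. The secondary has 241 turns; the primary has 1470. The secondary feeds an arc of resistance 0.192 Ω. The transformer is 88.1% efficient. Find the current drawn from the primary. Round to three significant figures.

I_p ≈ 36.5 A

V_s = 230 × 241/1470 = 37.707 V.
I_s = V_s/R = 37.707/0.192 = 196.39 A.
P_out = V_s I_s = 37.707 × 196.39 = 7405.5 W.
P_in = P_out/η = 7405.5/0.881 = 8405.8 W.
I_p = P_in/V_p = 8405.8/230 = 36.5 A.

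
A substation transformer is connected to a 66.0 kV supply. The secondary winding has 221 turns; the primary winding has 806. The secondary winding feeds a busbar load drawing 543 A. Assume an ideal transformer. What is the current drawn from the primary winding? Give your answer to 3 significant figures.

I_p ≈ 149 A

For an ideal transformer I_p N_p = I_s N_s, so I_p = 543 × 221/806 = 149 A.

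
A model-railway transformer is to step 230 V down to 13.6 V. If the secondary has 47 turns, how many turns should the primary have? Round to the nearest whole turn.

N_p = 795 turns

N_p/N_s = V_p/V_s, so N_p = 47 × 230/13.6 = 794.9 ≈ 795 turns.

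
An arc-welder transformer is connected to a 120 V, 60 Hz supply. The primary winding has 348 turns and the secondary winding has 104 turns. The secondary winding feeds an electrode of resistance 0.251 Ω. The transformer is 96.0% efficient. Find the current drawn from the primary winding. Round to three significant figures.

V_s = 120 × 104/348 = 35.862 V.
I_s = V_s/R = 35.862/0.251 = 142.88 A.
P_out = V_s I_s = 35.862 × 142.88 = 5123.9 W.
P_in = P_out/η = 5123.9/0.960 = 5337.4 W.
I_p = P_in/V_p = 5337.4/120 = 44.5 A.

I_p ≈ 44.5 A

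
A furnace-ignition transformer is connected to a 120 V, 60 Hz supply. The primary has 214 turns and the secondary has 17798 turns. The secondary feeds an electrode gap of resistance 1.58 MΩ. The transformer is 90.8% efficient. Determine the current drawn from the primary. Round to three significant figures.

I_p ≈ 0.579 A

V_s = 120 × 17798/214 = 9980.2 V.
I_s = V_s/R = 9980.2/(1.58×10^6) = 0.0063166 A.
P_out = V_s I_s = 9980.2 × 0.0063166 = 63.041 W.
P_in = P_out/η = 63.041/0.908 = 69.428 W.
I_p = P_in/V_p = 69.428/120 = 0.579 A.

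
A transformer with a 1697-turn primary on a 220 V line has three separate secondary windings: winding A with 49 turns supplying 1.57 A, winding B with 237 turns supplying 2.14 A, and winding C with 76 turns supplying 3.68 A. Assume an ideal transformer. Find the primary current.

I_p ≈ 0.509 A

V_A = 220 × 49/1697 = 6.3524 V; V_B = 220 × 237/1697 = 30.725 V; V_C = 220 × 76/1697 = 9.8527 V.
P_out = V_A I_A + V_B I_B + V_C I_C = 6.3524×1.57 + 30.725×2.14 + 9.8527×3.68 = 9.9732 + 65.751 + 36.258 = 111.98 W.
Ideal ⇒ P_in = P_out, so I_p = P_out/V_p = 111.98/220 = 0.509 A.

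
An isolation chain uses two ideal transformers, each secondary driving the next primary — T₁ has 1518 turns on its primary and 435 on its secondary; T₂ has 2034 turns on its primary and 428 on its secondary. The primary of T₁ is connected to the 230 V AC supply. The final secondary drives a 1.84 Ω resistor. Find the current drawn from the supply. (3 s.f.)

After T₁: V = 230.00 × 435/1518 = 65.909 V.
After T₂: V = 65.909 × 428/2034 = 13.869 V.
I_load = 13.869/1.84 = 7.5374 A, so P_out = 13.869 × 7.5374 = 104.53 W.
All ideal ⇒ P_in = P_out, so I_supply = 104.53/230 = 0.454 A.

I_supply ≈ 0.454 A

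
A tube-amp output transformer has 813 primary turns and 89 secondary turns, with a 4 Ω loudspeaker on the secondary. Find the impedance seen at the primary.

Z_p = (N_p/N_s)² × Z_s = (813/89)² × 4 = 334 Ω.

Z_p ≈ 334 Ω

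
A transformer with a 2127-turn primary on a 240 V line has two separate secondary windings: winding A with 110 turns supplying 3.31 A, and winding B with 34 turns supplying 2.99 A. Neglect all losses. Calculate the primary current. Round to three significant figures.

V_A = 240 × 110/2127 = 12.412 V; V_B = 240 × 34/2127 = 3.8364 V.
P_out = V_A I_A + V_B I_B = 12.412×3.31 + 3.8364×2.99 = 41.083 + 11.471 = 52.554 W.
Ideal ⇒ P_in = P_out, so I_p = P_out/V_p = 52.554/240 = 0.219 A.

I_p ≈ 0.219 A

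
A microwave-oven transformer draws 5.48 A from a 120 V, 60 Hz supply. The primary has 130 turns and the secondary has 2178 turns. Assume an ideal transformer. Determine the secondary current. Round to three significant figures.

I_s/I_p = N_p/N_s, so I_s = 5.48 × 130/2178 = 0.327 A.

I_s ≈ 0.327 A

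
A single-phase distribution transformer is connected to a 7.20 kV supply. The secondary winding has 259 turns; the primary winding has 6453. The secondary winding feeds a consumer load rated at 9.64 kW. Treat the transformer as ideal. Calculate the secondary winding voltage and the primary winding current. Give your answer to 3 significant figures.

V_s = V_p × N_s/N_p = 7200 × 259/6453 = 288.98 V.
I_s = P/V_s = 9640/288.98 = 33.358 A.
I_p = I_s × N_s/N_p = 33.358 × 259/6453 = 1.34 A.

V_s ≈ 289 V, I_p ≈ 1.34 A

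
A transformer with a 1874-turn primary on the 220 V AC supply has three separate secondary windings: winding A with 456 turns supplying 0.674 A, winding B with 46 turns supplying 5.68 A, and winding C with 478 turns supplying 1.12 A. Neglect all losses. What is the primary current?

I_p ≈ 0.589 A

V_A = 220 × 456/1874 = 53.533 V; V_B = 220 × 46/1874 = 5.4002 V; V_C = 220 × 478/1874 = 56.115 V.
P_out = V_A I_A + V_B I_B + V_C I_C = 53.533×0.674 + 5.4002×5.68 + 56.115×1.12 = 36.081 + 30.673 + 62.849 = 129.60 W.
Ideal ⇒ P_in = P_out, so I_p = P_out/V_p = 129.60/220 = 0.589 A.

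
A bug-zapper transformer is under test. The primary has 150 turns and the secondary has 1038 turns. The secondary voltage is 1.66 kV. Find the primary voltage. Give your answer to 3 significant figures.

V_p/V_s = N_p/N_s, so V_p = 1660 × 150/1038 = 240 V.

V_p ≈ 240 V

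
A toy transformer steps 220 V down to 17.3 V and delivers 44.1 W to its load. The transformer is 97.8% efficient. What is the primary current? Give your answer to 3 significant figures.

P_in = P_out/η = 44.1/0.978 = 45.092 W.
I_p = P_in/V_p = 45.092/220 = 0.205 A.

I_p ≈ 0.205 A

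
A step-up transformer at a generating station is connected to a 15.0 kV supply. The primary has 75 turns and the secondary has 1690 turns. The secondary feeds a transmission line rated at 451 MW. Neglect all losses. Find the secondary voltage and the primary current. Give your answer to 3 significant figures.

V_s = V_p × N_s/N_p = 15000 × 1690/75 = 338000 V.
I_s = P/V_s = 4.51×10^8/338000 = 1334.3 A.
I_p = I_s × N_s/N_p = 1334.3 × 1690/75 = 30100 A.

V_s ≈ 338000 V, I_p ≈ 30100 A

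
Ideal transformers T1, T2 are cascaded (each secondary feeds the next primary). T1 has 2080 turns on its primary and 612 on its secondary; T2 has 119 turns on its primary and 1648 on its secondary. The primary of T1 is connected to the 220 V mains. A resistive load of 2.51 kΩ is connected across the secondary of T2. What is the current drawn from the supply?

After T1: V = 220.00 × 612/2080 = 64.731 V.
After T2: V = 64.731 × 1648/119 = 896.44 V.
I_load = 896.44/2510 = 0.35715 A, so P_out = 896.44 × 0.35715 = 320.16 W.
All ideal ⇒ P_in = P_out, so I_supply = 320.16/220 = 1.46 A.

I_supply ≈ 1.46 A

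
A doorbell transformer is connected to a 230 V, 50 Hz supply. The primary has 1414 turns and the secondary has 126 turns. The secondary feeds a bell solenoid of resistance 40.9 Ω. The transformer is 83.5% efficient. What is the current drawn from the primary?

V_s = 230 × 126/1414 = 20.495 V.
I_s = V_s/R = 20.495/40.9 = 0.50110 A.
P_out = V_s I_s = 20.495 × 0.50110 = 10.270 W.
P_in = P_out/η = 10.270/0.835 = 12.300 W.
I_p = P_in/V_p = 12.300/230 = 0.0535 A.

I_p ≈ 0.0535 A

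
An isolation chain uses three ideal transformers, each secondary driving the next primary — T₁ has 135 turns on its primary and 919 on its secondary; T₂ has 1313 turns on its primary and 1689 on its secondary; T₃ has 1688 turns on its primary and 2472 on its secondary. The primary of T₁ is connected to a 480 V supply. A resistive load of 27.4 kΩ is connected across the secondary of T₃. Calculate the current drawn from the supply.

I_supply ≈ 2.88 A

After T₁: V = 480.00 × 919/135 = 3267.6 V.
After T₂: V = 3267.6 × 1689/1313 = 4203.3 V.
After T₃: V = 4203.3 × 2472/1688 = 6155.5 V.
I_load = 6155.5/27400 = 0.22465 A, so P_out = 6155.5 × 0.22465 = 1382.9 W.
All ideal ⇒ P_in = P_out, so I_supply = 1382.9/480 = 2.88 A.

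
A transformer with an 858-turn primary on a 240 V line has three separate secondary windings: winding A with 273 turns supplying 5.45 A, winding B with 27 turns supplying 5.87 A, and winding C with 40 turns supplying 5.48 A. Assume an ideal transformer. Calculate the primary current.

V_A = 240 × 273/858 = 76.364 V; V_B = 240 × 27/858 = 7.5524 V; V_C = 240 × 40/858 = 11.189 V.
P_out = V_A I_A + V_B I_B + V_C I_C = 76.364×5.45 + 7.5524×5.87 + 11.189×5.48 = 416.18 + 44.333 + 61.315 = 521.83 W.
Ideal ⇒ P_in = P_out, so I_p = P_out/V_p = 521.83/240 = 2.17 A.

I_p ≈ 2.17 A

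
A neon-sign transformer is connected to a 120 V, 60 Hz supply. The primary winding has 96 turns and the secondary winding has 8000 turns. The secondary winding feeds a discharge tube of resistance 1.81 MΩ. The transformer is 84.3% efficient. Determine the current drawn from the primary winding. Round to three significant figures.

V_s = 120 × 8000/96 = 10000 V.
I_s = V_s/R = 10000/(1.81×10^6) = 0.0055249 A.
P_out = V_s I_s = 10000 × 0.0055249 = 55.249 W.
P_in = P_out/η = 55.249/0.843 = 65.538 W.
I_p = P_in/V_p = 65.538/120 = 0.546 A.

I_p ≈ 0.546 A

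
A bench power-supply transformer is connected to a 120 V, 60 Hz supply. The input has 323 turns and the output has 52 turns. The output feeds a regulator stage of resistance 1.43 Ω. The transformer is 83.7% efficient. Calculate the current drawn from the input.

V_out = 120 × 52/323 = 19.319 V.
I_out = V_out/R = 19.319/1.43 = 13.510 A.
P_out = V_out I_out = 19.319 × 13.510 = 260.99 W.
P_in = P_out/η = 260.99/0.837 = 311.82 W.
I_in = P_in/V_in = 311.82/120 = 2.60 A.

I_in ≈ 2.60 A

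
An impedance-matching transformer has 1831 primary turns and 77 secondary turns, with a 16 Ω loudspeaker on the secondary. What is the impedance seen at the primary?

Z_p = (N_p/N_s)² × Z_s = (1831/77)² × 16 = 9050 Ω.

Z_p ≈ 9050 Ω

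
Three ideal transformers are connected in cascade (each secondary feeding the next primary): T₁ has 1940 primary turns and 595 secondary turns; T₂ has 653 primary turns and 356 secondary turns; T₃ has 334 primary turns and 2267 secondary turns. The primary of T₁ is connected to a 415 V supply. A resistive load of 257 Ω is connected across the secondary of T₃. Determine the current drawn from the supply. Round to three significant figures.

After T₁: V = 415.00 × 595/1940 = 127.28 V.
After T₂: V = 127.28 × 356/653 = 69.391 V.
After T₃: V = 69.391 × 2267/334 = 470.98 V.
I_load = 470.98/257 = 1.8326 A, so P_out = 470.98 × 1.8326 = 863.13 W.
All ideal ⇒ P_in = P_out, so I_supply = 863.13/415 = 2.08 A.

I_supply ≈ 2.08 A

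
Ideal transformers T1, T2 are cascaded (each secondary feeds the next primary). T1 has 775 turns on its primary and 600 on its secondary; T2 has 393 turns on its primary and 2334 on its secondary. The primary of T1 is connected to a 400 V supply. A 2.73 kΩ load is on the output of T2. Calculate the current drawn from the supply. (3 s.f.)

Secondary of T1: V = 400.00 × 600/775 = 309.68 V.
Secondary of T2: V = 309.68 × 2334/393 = 1839.2 V.
I_load = 1839.2/2730 = 0.67368 A, so P_out = 1839.2 × 0.67368 = 1239.0 W.
All ideal ⇒ P_in = P_out, so I_supply = 1239.0/400 = 3.10 A.

I_supply ≈ 3.10 A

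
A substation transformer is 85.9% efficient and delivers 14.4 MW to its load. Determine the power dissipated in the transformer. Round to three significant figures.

P_loss ≈ 2.36×10^6 W

P_in = P_out/η = 1.44×10^7/0.859 = 1.67637×10^7 W.
P_loss = P_in − P_out = 1.67637×10^7 − 1.44×10^7 = 2.36×10^6 W.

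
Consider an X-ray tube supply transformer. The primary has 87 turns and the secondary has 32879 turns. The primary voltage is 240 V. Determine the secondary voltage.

V_s/V_p = N_s/N_p, so V_s = 240 × 32879/87 = 90700 V.

V_s ≈ 90700 V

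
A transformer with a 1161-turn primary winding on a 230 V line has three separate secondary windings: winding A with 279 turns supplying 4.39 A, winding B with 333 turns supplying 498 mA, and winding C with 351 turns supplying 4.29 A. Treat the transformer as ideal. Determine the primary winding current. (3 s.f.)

V_A = 230 × 279/1161 = 55.271 V; V_B = 230 × 333/1161 = 65.969 V; V_C = 230 × 351/1161 = 69.535 V.
P_out = V_A I_A + V_B I_B + V_C I_C = 55.271×4.39 + 65.969×0.498 + 69.535×4.29 = 242.64 + 32.853 + 298.30 = 573.80 W.
Ideal ⇒ P_in = P_out, so I_p = P_out/V_p = 573.80/230 = 2.49 A.

I_p ≈ 2.49 A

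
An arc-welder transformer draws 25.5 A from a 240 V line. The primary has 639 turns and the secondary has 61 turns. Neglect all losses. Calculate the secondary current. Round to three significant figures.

I_s ≈ 267 A

I_s/I_p = N_p/N_s, so I_s = 25.5 × 639/61 = 267 A.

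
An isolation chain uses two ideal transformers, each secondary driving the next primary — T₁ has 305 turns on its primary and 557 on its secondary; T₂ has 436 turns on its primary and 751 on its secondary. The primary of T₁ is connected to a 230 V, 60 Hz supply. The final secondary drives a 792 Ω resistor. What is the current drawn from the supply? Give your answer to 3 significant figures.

I_supply ≈ 2.87 A

After T₁: V = 230.00 × 557/305 = 420.03 V.
After T₂: V = 420.03 × 751/436 = 723.50 V.
I_load = 723.50/792 = 0.91351 A, so P_out = 723.50 × 0.91351 = 660.92 W.
All ideal ⇒ P_in = P_out, so I_supply = 660.92/230 = 2.87 A.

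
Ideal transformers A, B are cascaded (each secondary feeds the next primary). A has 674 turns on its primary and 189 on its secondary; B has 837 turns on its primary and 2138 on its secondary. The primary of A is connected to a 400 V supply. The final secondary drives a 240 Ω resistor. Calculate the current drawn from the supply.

I_supply ≈ 0.855 A

Secondary of A: V = 400.00 × 189/674 = 112.17 V.
Secondary of B: V = 112.17 × 2138/837 = 286.51 V.
I_load = 286.51/240 = 1.1938 A, so P_out = 286.51 × 1.1938 = 342.04 W.
All ideal ⇒ P_in = P_out, so I_supply = 342.04/400 = 0.855 A.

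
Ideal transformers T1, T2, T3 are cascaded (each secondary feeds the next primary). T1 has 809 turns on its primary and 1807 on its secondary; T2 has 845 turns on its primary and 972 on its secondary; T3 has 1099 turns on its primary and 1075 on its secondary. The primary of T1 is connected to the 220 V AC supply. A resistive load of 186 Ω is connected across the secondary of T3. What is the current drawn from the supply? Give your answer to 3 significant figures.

I_supply ≈ 7.47 A

After T1: V = 220.00 × 1807/809 = 491.40 V.
After T2: V = 491.40 × 972/845 = 565.25 V.
After T3: V = 565.25 × 1075/1099 = 552.91 V.
I_load = 552.91/186 = 2.9726 A, so P_out = 552.91 × 2.9726 = 1643.6 W.
All ideal ⇒ P_in = P_out, so I_supply = 1643.6/220 = 7.47 A.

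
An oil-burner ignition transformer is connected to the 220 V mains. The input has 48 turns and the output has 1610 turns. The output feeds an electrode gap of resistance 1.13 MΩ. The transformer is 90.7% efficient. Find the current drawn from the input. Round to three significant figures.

V_out = 220 × 1610/48 = 7379.2 V.
I_out = V_out/R = 7379.2/(1.13×10^6) = 0.0065302 A.
P_out = V_out I_out = 7379.2 × 0.0065302 = 48.188 W.
P_in = P_out/η = 48.188/0.907 = 53.129 W.
I_in = P_in/V_in = 53.129/220 = 0.241 A.

I_in ≈ 0.241 A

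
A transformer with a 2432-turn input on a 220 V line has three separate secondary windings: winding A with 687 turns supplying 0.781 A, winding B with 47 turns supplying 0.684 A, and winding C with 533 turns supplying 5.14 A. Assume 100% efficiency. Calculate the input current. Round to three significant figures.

I_in ≈ 1.36 A

V_A = 220 × 687/2432 = 62.146 V; V_B = 220 × 47/2432 = 4.2516 V; V_C = 220 × 533/2432 = 48.215 V.
P_out = V_A I_A + V_B I_B + V_C I_C = 62.146×0.781 + 4.2516×0.684 + 48.215×5.14 = 48.536 + 2.9081 + 247.83 = 299.27 W.
Ideal ⇒ P_in = P_out, so I_in = P_out/V_in = 299.27/220 = 1.36 A.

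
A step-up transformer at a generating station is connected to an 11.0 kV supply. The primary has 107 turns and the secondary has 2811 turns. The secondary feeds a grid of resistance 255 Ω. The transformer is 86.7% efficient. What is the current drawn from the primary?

V_s = 11000 × 2811/107 = 288980 V.
I_s = V_s/R = 288980/255 = 1133.3 A.
P_out = V_s I_s = 288980 × 1133.3 = 3.2749×10^8 W.
P_in = P_out/η = 3.2749×10^8/0.867 = 3.7773×10^8 W.
I_p = P_in/V_p = 3.7773×10^8/11000 = 34300 A.

I_p ≈ 34300 A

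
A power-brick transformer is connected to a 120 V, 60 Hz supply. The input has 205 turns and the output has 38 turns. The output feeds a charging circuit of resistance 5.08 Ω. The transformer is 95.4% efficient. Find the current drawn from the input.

I_in ≈ 0.851 A

V_out = 120 × 38/205 = 22.244 V.
I_out = V_out/R = 22.244/5.08 = 4.3787 A.
P_out = V_out I_out = 22.244 × 4.3787 = 97.400 W.
P_in = P_out/η = 97.400/0.954 = 102.10 W.
I_in = P_in/V_in = 102.10/120 = 0.851 A.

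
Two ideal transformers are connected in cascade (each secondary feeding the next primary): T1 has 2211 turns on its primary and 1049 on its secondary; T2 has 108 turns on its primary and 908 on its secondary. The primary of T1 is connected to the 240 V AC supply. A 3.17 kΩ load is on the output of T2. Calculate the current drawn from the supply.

Secondary of T1: V = 240.00 × 1049/2211 = 113.87 V.
Secondary of T2: V = 113.87 × 908/108 = 957.33 V.
I_load = 957.33/3170 = 0.30200 A, so P_out = 957.33 × 0.30200 = 289.11 W.
All ideal ⇒ P_in = P_out, so I_supply = 289.11/240 = 1.20 A.

I_supply ≈ 1.20 A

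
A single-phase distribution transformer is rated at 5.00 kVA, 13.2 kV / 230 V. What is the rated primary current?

I_p ≈ 0.379 A

I_p = S/V_p = 5000/13200 = 0.379 A.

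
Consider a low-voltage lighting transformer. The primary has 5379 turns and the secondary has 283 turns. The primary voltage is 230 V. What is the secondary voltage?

V_s ≈ 12.1 V

V_s/V_p = N_s/N_p, so V_s = 230 × 283/5379 = 12.1 V.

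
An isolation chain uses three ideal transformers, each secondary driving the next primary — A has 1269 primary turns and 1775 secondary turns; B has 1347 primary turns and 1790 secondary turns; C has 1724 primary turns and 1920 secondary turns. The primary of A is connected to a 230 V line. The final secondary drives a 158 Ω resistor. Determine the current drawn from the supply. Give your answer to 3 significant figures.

I_supply ≈ 6.24 A

Secondary of A: V = 230.00 × 1775/1269 = 321.71 V.
Secondary of B: V = 321.71 × 1790/1347 = 427.51 V.
Secondary of C: V = 427.51 × 1920/1724 = 476.12 V.
I_load = 476.12/158 = 3.0134 A, so P_out = 476.12 × 3.0134 = 1434.7 W.
All ideal ⇒ P_in = P_out, so I_supply = 1434.7/230 = 6.24 A.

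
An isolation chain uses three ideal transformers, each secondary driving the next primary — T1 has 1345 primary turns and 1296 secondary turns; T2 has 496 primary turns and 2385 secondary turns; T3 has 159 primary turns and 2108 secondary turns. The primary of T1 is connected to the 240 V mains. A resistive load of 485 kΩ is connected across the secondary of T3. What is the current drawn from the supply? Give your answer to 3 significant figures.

Secondary of T1: V = 240.00 × 1296/1345 = 231.26 V.
Secondary of T2: V = 231.26 × 2385/496 = 1112.0 V.
Secondary of T3: V = 1112.0 × 2108/159 = 14743 V.
I_load = 14743/485000 = 0.030397 A, so P_out = 14743 × 0.030397 = 448.13 W.
All ideal ⇒ P_in = P_out, so I_supply = 448.13/240 = 1.87 A.

I_supply ≈ 1.87 A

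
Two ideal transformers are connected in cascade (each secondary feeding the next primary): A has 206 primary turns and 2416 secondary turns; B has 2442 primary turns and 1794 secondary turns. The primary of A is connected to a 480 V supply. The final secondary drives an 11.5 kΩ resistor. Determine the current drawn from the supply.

I_supply ≈ 3.10 A

After A: V = 480.00 × 2416/206 = 5629.5 V.
After B: V = 5629.5 × 1794/2442 = 4135.7 V.
I_load = 4135.7/11500 = 0.35963 A, so P_out = 4135.7 × 0.35963 = 1487.3 W.
All ideal ⇒ P_in = P_out, so I_supply = 1487.3/480 = 3.10 A.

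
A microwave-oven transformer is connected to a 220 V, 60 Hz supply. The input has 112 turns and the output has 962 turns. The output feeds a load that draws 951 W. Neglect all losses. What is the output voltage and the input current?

V_out ≈ 1890 V, I_in ≈ 4.32 A

V_out = V_in × N_out/N_in = 220 × 962/112 = 1889.6 V.
I_out = P/V_out = 951/1889.6 = 0.50327 A.
I_in = I_out × N_out/N_in = 0.50327 × 962/112 = 4.32 A.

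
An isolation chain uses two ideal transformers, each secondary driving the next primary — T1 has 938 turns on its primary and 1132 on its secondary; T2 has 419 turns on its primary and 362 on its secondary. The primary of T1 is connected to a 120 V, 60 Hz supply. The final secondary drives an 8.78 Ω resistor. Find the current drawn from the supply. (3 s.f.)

I_supply ≈ 14.9 A

After T1: V = 120.00 × 1132/938 = 144.82 V.
After T2: V = 144.82 × 362/419 = 125.12 V.
I_load = 125.12/8.78 = 14.250 A, so P_out = 125.12 × 14.250 = 1783.0 W.
All ideal ⇒ P_in = P_out, so I_supply = 1783.0/120 = 14.9 A.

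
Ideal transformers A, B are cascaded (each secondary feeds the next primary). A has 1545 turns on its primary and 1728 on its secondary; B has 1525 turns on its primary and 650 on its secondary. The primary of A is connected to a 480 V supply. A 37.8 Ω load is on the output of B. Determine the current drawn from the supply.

After A: V = 480.00 × 1728/1545 = 536.85 V.
After B: V = 536.85 × 650/1525 = 228.82 V.
I_load = 228.82/37.8 = 6.0535 A, so P_out = 228.82 × 6.0535 = 1385.2 W.
All ideal ⇒ P_in = P_out, so I_supply = 1385.2/480 = 2.89 A.

I_supply ≈ 2.89 A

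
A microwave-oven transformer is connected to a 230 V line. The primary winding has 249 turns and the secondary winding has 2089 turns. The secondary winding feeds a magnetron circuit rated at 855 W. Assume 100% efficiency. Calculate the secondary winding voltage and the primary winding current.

V_s ≈ 1930 V, I_p ≈ 3.72 A

V_s = V_p × N_s/N_p = 230 × 2089/249 = 1929.6 V.
I_s = P/V_s = 855/1929.6 = 0.44310 A.
I_p = I_s × N_s/N_p = 0.44310 × 2089/249 = 3.72 A.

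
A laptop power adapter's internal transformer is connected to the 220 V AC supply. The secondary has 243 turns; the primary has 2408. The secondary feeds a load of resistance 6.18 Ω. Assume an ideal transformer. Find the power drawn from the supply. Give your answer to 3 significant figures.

V_s = V_p × N_s/N_p = 220 × 243/2408 = 22.201 V.
I_s = V_s/R = 22.201/6.18 = 3.5924 A.
I_p = I_s × N_s/N_p = 3.5924 × 243/2408 = 0.36252 A.
P = V_p I_p = 220 × 0.36252 = 79.8 W.

P ≈ 79.8 W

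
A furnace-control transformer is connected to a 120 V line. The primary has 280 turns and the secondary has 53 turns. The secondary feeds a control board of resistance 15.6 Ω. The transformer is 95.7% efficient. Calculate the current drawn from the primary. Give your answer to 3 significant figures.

V_s = 120 × 53/280 = 22.714 V.
I_s = V_s/R = 22.714/15.6 = 1.4560 A.
P_out = V_s I_s = 22.714 × 1.4560 = 33.073 W.
P_in = P_out/η = 33.073/0.957 = 34.559 W.
I_p = P_in/V_p = 34.559/120 = 0.288 A.

I_p ≈ 0.288 A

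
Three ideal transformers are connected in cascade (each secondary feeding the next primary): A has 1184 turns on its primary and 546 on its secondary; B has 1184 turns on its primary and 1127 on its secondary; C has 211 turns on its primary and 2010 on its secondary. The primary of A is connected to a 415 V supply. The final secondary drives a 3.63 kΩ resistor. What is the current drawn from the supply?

I_supply ≈ 2.00 A

After A: V = 415.00 × 546/1184 = 191.38 V.
After B: V = 191.38 × 1127/1184 = 182.16 V.
After C: V = 182.16 × 2010/211 = 1735.3 V.
I_load = 1735.3/3630 = 0.47804 A, so P_out = 1735.3 × 0.47804 = 829.55 W.
All ideal ⇒ P_in = P_out, so I_supply = 829.55/415 = 2.00 A.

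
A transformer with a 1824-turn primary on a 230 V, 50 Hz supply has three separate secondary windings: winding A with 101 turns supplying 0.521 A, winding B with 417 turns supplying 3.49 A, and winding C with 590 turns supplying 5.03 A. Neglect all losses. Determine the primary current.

V_A = 230 × 101/1824 = 12.736 V; V_B = 230 × 417/1824 = 52.582 V; V_C = 230 × 590/1824 = 74.397 V.
P_out = V_A I_A + V_B I_B + V_C I_C = 12.736×0.521 + 52.582×3.49 + 74.397×5.03 = 6.6353 + 183.51 + 374.22 = 564.36 W.
Ideal ⇒ P_in = P_out, so I_p = P_out/V_p = 564.36/230 = 2.45 A.

I_p ≈ 2.45 A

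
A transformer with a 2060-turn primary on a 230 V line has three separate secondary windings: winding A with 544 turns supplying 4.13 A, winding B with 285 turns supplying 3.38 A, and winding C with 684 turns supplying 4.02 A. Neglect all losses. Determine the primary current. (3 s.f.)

V_A = 230 × 544/2060 = 60.738 V; V_B = 230 × 285/2060 = 31.820 V; V_C = 230 × 684/2060 = 76.369 V.
P_out = V_A I_A + V_B I_B + V_C I_C = 60.738×4.13 + 31.820×3.38 + 76.369×4.02 = 250.85 + 107.55 + 307.00 = 665.40 W.
Ideal ⇒ P_in = P_out, so I_p = P_out/V_p = 665.40/230 = 2.89 A.

I_p ≈ 2.89 A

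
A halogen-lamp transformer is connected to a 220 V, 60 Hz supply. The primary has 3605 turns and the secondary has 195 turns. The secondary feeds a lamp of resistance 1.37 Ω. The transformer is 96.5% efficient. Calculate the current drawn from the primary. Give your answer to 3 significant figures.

I_p ≈ 0.487 A

V_s = 220 × 195/3605 = 11.900 V.
I_s = V_s/R = 11.900/1.37 = 8.6862 A.
P_out = V_s I_s = 11.900 × 8.6862 = 103.37 W.
P_in = P_out/η = 103.37/0.965 = 107.12 W.
I_p = P_in/V_p = 107.12/220 = 0.487 A.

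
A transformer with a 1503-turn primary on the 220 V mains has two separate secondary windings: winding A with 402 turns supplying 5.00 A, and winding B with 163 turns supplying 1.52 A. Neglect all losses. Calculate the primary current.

V_A = 220 × 402/1503 = 58.842 V; V_B = 220 × 163/1503 = 23.859 V.
P_out = V_A I_A + V_B I_B = 58.842×5.00 + 23.859×1.52 = 294.21 + 36.266 = 330.48 W.
Ideal ⇒ P_in = P_out, so I_p = P_out/V_p = 330.48/220 = 1.50 A.

I_p ≈ 1.50 A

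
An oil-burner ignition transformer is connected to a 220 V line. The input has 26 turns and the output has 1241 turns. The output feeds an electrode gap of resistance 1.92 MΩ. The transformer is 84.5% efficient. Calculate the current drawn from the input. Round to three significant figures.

V_out = 220 × 1241/26 = 10501 V.
I_out = V_out/R = 10501/(1.92×10^6) = 0.0054692 A.
P_out = V_out I_out = 10501 × 0.0054692 = 57.430 W.
P_in = P_out/η = 57.430/0.845 = 67.965 W.
I_in = P_in/V_in = 67.965/220 = 0.309 A.

I_in ≈ 0.309 A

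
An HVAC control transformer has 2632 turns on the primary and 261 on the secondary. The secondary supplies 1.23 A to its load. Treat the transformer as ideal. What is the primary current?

For an ideal transformer I_p/I_s = N_s/N_p, so I_p = 1.23 × 261/2632 = 0.122 A.

I_p ≈ 0.122 A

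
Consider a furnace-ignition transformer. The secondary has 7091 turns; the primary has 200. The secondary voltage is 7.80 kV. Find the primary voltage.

V_p ≈ 220 V

V_p/V_s = N_p/N_s, so V_p = 7800 × 200/7091 = 220 V.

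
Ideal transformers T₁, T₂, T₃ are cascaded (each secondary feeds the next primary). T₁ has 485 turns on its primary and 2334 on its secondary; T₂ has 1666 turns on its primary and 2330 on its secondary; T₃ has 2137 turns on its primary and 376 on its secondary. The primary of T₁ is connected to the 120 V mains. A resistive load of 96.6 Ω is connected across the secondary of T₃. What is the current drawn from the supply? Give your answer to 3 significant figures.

I_supply ≈ 1.74 A

Secondary of T₁: V = 120.00 × 2334/485 = 577.48 V.
Secondary of T₂: V = 577.48 × 2330/1666 = 807.65 V.
Secondary of T₃: V = 807.65 × 376/2137 = 142.10 V.
I_load = 142.10/96.6 = 1.4711 A, so P_out = 142.10 × 1.4711 = 209.04 W.
All ideal ⇒ P_in = P_out, so I_supply = 209.04/120 = 1.74 A.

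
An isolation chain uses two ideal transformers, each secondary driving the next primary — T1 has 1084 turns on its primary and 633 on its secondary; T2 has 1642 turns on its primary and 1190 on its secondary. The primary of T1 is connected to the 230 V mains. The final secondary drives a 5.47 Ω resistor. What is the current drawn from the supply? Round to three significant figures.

Secondary of T1: V = 230.00 × 633/1084 = 134.31 V.
Secondary of T2: V = 134.31 × 1190/1642 = 97.337 V.
I_load = 97.337/5.47 = 17.795 A, so P_out = 97.337 × 17.795 = 1732.1 W.
All ideal ⇒ P_in = P_out, so I_supply = 1732.1/230 = 7.53 A.

I_supply ≈ 7.53 A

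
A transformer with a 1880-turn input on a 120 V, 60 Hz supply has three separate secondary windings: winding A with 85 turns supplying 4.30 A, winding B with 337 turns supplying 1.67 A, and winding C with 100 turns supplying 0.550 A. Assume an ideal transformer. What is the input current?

V_A = 120 × 85/1880 = 5.4255 V; V_B = 120 × 337/1880 = 21.511 V; V_C = 120 × 100/1880 = 6.3830 V.
P_out = V_A I_A + V_B I_B + V_C I_C = 5.4255×4.30 + 21.511×1.67 + 6.3830×0.550 = 23.330 + 35.923 + 3.5106 = 62.763 W.
Ideal ⇒ P_in = P_out, so I_in = P_out/V_in = 62.763/120 = 0.523 A.

I_in ≈ 0.523 A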